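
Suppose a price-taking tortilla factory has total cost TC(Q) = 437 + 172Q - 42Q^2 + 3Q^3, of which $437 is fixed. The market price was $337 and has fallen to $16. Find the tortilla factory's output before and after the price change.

AVC = 172 - 42Q + 3Q^2, minimized at Q = 7 where min AVC = $25. MC = 172 - 84Q + 9Q^2.
At P = $337 ≥ min AVC, set P = MC on the rising branch: Q = 11.
At P = $16 < min AVC = $25, price no longer covers variable cost at any output, so the firm shuts down: Q = 0.

Output falls from 11 to 0 (the firm shuts down)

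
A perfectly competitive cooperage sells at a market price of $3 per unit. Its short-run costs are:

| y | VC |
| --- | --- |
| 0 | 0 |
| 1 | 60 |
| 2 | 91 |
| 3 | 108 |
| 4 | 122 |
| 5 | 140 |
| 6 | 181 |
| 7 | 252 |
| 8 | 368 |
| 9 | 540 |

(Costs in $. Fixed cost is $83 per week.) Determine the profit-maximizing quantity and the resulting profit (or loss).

Profit at each row (π = 3y − TC): y=0: -83; y=1: -140; y=2: -168; y=3: -182; y=4: -193; y=5: -208; y=6: -246; y=7: -314; y=8: -427; y=9: -596.
Profit is highest at y = 0. Equivalently, the lowest AVC in the table is 140/5 ≈ $28 at y = 5, and P = $3 falls below it — price never covers variable cost, so the firm shuts down and loses only its fixed cost.

y = 0 (shut down); profit = -$83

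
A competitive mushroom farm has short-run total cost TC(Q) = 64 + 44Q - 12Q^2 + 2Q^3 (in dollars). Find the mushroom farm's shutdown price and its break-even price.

Shutdown price = min AVC. AVC = 44 - 12Q + 2Q^2, with vertex at Q = 3 and minimum $26.
ATC = 64/Q + 44 - 12Q + 2Q^2. Setting dATC/dQ = −64/Q^2 − 12 + 4Q = 0 gives Q = 4 (since 4·4^3 − 12·4^2 = 64).
min ATC = 64/4 + 44 − 12·4 + 2·4^2 = $44. That is the break-even price.
Between these two prices the firm operates at a loss; above $44 it earns a profit.

Shutdown price = $26; break-even price = $44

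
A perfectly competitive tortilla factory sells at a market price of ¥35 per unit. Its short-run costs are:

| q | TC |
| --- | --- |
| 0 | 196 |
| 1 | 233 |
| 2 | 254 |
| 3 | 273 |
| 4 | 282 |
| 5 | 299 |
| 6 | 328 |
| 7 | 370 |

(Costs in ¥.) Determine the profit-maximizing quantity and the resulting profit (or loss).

Tabulate TR − TC: q=0: -196; q=1: -198; q=2: -184; q=3: -168; q=4: -142; q=5: -124; q=6: -118; q=7: -125.
Profit is maximized at q = 6. AVC there is 132/6 = ¥22 ≤ P, so producing beats shutting down (which would give -¥196).

q = 6; profit = -¥118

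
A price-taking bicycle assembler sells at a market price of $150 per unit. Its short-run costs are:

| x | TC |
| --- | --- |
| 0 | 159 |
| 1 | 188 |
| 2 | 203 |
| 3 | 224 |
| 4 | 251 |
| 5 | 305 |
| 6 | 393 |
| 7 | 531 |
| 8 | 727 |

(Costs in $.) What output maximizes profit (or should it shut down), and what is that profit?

Compute π = P·x − TC at each output: x=0: -159; x=1: -38; x=2: 97; x=3: 226; x=4: 349; x=5: 445; x=6: 507; x=7: 519; x=8: 473.
Profit is maximized at x = 7. AVC there is 372/7 = $53.14 ≤ P, so producing beats shutting down (which would give -$159).

x = 7; profit = $519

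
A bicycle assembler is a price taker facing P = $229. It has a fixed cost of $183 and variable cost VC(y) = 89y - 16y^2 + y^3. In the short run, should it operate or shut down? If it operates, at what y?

From TC, MC = TC'(y) = 89 - 32y + 3y^2 and AVC = VC/y = 89 - 16y + y^2.
The AVC parabola has its vertex at y = 16/2 = 8, where AVC = 89 - 16·8 + 8^2 = $25.
Since P = $229 ≥ min AVC = $25, price covers variable cost and the firm should produce.
Solving P = MC: -140 - 32y + 3y^2 = 0 ⇒ y = -10/3 or 14. On the upward-sloping branch, y* = 14.
Check: AVC at y = 14 is $61 ≤ P, so revenue covers variable cost.
Profit = P·y − TC = 229·14 − 1037 = $2169.

Produce at y = 14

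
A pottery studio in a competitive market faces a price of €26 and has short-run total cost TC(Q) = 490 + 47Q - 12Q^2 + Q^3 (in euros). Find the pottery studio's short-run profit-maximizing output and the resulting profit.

Profit = -€392 at Q = 7

AVC = 47 - 12Q + Q^2 has its minimum €11 at Q = 6; price €26 clears that bar, so the firm operates.
With MC = 47 - 24Q + 3Q^2, P = MC on the upward-sloping part at Q* = 7.
TR = 26·7 = 182. TC = 490 + 84 = 574. Profit = 182 − 574 = -€392.
By producing, the firm covers all variable cost plus €98 of fixed cost; shutting down would lose the full €490.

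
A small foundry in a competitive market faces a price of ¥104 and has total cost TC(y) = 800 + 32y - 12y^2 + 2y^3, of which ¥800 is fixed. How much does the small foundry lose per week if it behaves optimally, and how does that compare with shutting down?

AVC = 32 - 12y + 2y^2; min AVC = ¥14 at y = 3. Since P = ¥104 ≥ min AVC, the firm produces.
MC = 32 - 24y + 6y^2. Setting P = MC and taking the root on the rising branch gives y* = 6.
TR = 104·6 = 624. TC = 800 + 192 = 992. Profit = 624 − 992 = -¥368.
By producing, the firm covers all variable cost plus ¥432 of fixed cost; shutting down would lose the full ¥800.

Profit = -¥368 at y = 6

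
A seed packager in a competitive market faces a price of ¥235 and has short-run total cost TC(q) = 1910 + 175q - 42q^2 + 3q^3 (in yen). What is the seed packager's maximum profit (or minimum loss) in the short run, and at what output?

Profit = -¥110 at q = 10

AVC = 175 - 42q + 3q^2 has its minimum ¥28 at q = 7; price ¥235 clears that bar, so the firm operates.
With MC = 175 - 84q + 9q^2, P = MC on the upward-sloping part at q* = 10.
TR = 235·10 = 2350. TC = 1910 + 550 = 2460. Profit = 2350 − 2460 = -¥110.
That loss of ¥110 beats the ¥1910 the firm would lose by shutting down; producing recovers ¥1800 of fixed cost.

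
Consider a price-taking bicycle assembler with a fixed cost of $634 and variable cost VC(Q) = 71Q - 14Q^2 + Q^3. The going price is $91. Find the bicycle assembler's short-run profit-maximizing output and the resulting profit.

Profit = -$34 at Q = 10

AVC = 71 - 14Q + Q^2; min AVC = $22 at Q = 7. Since P = $91 ≥ min AVC, the firm produces.
With MC = 71 - 28Q + 3Q^2, P = MC on the upward-sloping part at Q* = 10.
TR = 91·10 = 910. TC = 634 + 310 = 944. Profit = 910 − 944 = -$34.
That loss of $34 beats the $634 the firm would lose by shutting down; producing recovers $600 of fixed cost.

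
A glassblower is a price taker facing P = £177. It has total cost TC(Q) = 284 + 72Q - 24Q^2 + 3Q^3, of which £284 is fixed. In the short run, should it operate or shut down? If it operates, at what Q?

Produce at Q = 7

Variable cost is VC = 72Q - 24Q^2 + 3Q^3, so AVC = VC/Q = 72 - 24Q + 3Q^2 and MC = dTC/dQ = 72 - 48Q + 9Q^2.
AVC is minimized where dAVC/dQ = -24 + 6Q = 0, at Q = 4; min AVC = 72 - 24·4 + 3·4^2 = £24.
Because £177 ≥ £24, revenue can cover variable cost; the firm operates.
Solving P = MC: -105 - 48Q + 9Q^2 = 0 ⇒ Q = -5/3 or 7. On the upward-sloping branch, Q* = 7.
Check: AVC at Q = 7 is £51 ≤ P, so revenue covers variable cost.
Profit = P·Q − TC = 177·7 − 641 = £598.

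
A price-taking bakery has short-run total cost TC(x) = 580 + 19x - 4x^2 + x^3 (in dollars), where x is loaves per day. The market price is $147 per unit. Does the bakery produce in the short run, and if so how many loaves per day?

Produce at x = 8

Strip out fixed cost: VC = 19x - 4x^2 + x^3. Then AVC = 19 - 4x + x^2 and MC = 19 - 8x + 3x^2.
The AVC parabola has its vertex at x = 4/2 = 2, where AVC = 19 - 4·2 + 2^2 = $15.
P = $147 exceeds min AVC = $15, so the firm stays open.
Set P = MC: 147 = 19 - 8x + 3x^2 → -128 - 8x + 3x^2 = 0. The roots are x = -16/3 and x = 8; the profit-maximizing output is on the rising part of MC, so x* = 8.
Check: AVC at x = 8 is $51 ≤ P, so revenue covers variable cost.
Profit = P·x − TC = 147·8 − 988 = $188.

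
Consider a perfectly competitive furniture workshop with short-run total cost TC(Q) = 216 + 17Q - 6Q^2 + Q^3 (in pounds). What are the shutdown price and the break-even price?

Shutdown price = £8; break-even price = £53

AVC = 17 - 6Q + Q^2; minimized at Q = 3, giving min AVC = £8. That is the shutdown price.
ATC = 216/Q + 17 - 6Q + Q^2. Setting dATC/dQ = −216/Q^2 − 6 + 2Q = 0 gives Q = 6 (since 2·6^3 − 6·6^2 = 216).
min ATC = 216/6 + 17 − 6·6 + 6^2 = £53. That is the break-even price.
Between these two prices the firm operates at a loss; above £53 it earns a profit.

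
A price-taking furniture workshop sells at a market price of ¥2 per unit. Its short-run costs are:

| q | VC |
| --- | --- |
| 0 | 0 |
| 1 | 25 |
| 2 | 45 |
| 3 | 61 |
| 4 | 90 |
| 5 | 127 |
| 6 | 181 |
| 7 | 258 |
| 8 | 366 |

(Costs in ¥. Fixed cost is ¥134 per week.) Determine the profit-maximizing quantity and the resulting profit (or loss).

q = 0 (shut down); profit = -¥134

Compute π = P·q − TC at each output: q=0: -134; q=1: -157; q=2: -175; q=3: -189; q=4: -216; q=5: -251; q=6: -303; q=7: -378; q=8: -484.
Profit is highest at q = 0. Equivalently, the lowest AVC in the table is 61/3 ≈ ¥20.33 at q = 3, and P = ¥2 falls below it — price never covers variable cost, so the firm shuts down and loses only its fixed cost.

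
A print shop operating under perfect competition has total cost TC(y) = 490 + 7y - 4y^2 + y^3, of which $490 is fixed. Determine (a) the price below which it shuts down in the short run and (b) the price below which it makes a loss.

Shutdown price = min AVC. AVC = 7 - 4y + y^2, with vertex at y = 2 and minimum $3.
ATC = 490/y + 7 - 4y + y^2. Setting dATC/dy = −490/y^2 − 4 + 2y = 0 gives y = 7 (since 2·7^3 − 4·7^2 = 490).
min ATC = 490/7 + 7 − 4·7 + 7^2 = $98. That is the break-even price.
Between these two prices the firm operates at a loss; above $98 it earns a profit.

Shutdown price = $3; break-even price = $98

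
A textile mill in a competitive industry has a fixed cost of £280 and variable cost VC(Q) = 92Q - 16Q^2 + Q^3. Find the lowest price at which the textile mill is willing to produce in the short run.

£28 per unit

The shutdown price is the minimum of AVC. VC = 92Q - 16Q^2 + Q^3, so AVC = 92 - 16Q + Q^2.
At the minimum of AVC, MC = AVC. MC = 92 - 32Q + 3Q^2; setting MC = AVC gives 2Q^2 - 16Q = 0, so Q = 8. min AVC = 28.
For P < £28 the firm produces nothing.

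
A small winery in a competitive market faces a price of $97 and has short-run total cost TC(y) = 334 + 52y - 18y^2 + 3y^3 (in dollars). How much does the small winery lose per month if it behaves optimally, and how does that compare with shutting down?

Profit = -$34 at y = 5

AVC = 52 - 18y + 3y^2; min AVC = $25 at y = 3. Since P = $97 ≥ min AVC, the firm produces.
MC = 52 - 36y + 9y^2. Setting P = MC and taking the root on the rising branch gives y* = 5.
TR = 97·5 = 485. TC = 334 + 185 = 519. Profit = 485 − 519 = -$34.
By producing, the firm covers all variable cost plus $300 of fixed cost; shutting down would lose the full $334.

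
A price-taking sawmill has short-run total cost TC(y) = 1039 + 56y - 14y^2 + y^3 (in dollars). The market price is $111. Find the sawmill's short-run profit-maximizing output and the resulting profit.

Profit = -$71 at y = 11

AVC = 56 - 14y + y^2; min AVC = $7 at y = 7. Since P = $111 ≥ min AVC, the firm produces.
With MC = 56 - 28y + 3y^2, P = MC on the upward-sloping part at y* = 11.
TR = 111·11 = 1221. TC = 1039 + 253 = 1292. Profit = 1221 − 1292 = -$71.
That loss of $71 beats the $1039 the firm would lose by shutting down; producing recovers $968 of fixed cost.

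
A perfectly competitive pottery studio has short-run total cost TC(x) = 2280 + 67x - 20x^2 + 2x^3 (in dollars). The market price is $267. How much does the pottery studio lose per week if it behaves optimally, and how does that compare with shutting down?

Profit = -$280 at x = 10

AVC = 67 - 20x + 2x^2; min AVC = $17 at x = 5. Since P = $267 ≥ min AVC, the firm produces.
MC = 67 - 40x + 6x^2. Setting P = MC and taking the root on the rising branch gives x* = 10.
TR = 267·10 = 2670. TC = 2280 + 670 = 2950. Profit = 2670 − 2950 = -$280.
Shutting down would mean losing the fixed cost of $2280, so operating at a loss of $280 is better by $2000.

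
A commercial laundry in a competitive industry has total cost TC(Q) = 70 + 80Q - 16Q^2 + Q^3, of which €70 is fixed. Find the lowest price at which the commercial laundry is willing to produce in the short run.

Short-run supply begins at min AVC. From VC = 80Q - 16Q^2 + Q^3, AVC = 80 - 16Q + Q^2.
At the minimum of AVC, MC = AVC. MC = 80 - 32Q + 3Q^2; setting MC = AVC gives 2Q^2 - 16Q = 0, so Q = 8. min AVC = 16.
So the shutdown price is €16.

€16 per unit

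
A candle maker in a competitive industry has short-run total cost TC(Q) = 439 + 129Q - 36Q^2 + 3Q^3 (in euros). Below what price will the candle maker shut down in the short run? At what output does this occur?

Short-run supply begins at min AVC. From VC = 129Q - 36Q^2 + 3Q^3, AVC = 129 - 36Q + 3Q^2.
dAVC/dQ = -36 + 6Q = 0 gives Q = 6. min AVC = 129 - 36·6 + 3·6^2 = 21.
For P < €21 the firm produces nothing.

€21 per unit, at Q = 6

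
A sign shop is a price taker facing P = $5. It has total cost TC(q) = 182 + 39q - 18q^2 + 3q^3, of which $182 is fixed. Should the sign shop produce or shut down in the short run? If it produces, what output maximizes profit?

Strip out fixed cost: VC = 39q - 18q^2 + 3q^3. Then AVC = 39 - 18q + 3q^2 and MC = 39 - 36q + 9q^2.
AVC hits its minimum where MC = AVC, at q = 3, giving min AVC = 39 - 18·3 + 3·3^2 = $12.
Since P = $5 < min AVC = $12, price fails to cover variable cost at any output.
Best response: produce nothing and absorb the $182 fixed cost.

Shut down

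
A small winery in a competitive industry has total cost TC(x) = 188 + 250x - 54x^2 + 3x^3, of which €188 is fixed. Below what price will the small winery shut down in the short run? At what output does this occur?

The shutdown price is the minimum of AVC. VC = 250x - 54x^2 + 3x^3, so AVC = 250 - 54x + 3x^2.
At the minimum of AVC, MC = AVC. MC = 250 - 108x + 9x^2; setting MC = AVC gives 6x^2 - 54x = 0, so x = 9. min AVC = 7.
The firm shuts down for any P below €7.

€7 per unit, at x = 9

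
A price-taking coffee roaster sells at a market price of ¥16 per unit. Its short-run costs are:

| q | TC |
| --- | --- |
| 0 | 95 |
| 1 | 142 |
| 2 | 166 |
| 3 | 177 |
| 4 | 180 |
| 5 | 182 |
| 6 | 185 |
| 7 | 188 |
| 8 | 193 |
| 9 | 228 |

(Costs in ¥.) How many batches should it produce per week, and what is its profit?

q = 8; profit = -¥65

Tabulate TR − TC: q=0: -95; q=1: -126; q=2: -134; q=3: -129; q=4: -116; q=5: -102; q=6: -89; q=7: -76; q=8: -65; q=9: -84.
Profit is maximized at q = 8. AVC there is 98/8 = ¥12.25 ≤ P, so producing beats shutting down (which would give -¥95).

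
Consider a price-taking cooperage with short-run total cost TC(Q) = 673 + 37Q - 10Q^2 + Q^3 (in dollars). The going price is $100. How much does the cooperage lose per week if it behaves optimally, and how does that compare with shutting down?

AVC = 37 - 10Q + Q^2 has its minimum $12 at Q = 5; price $100 clears that bar, so the firm operates.
MC = 37 - 20Q + 3Q^2. Setting P = MC and taking the root on the rising branch gives Q* = 9.
TR = 100·9 = 900. TC = 673 + 252 = 925. Profit = 900 − 925 = -$25.
Shutting down would mean losing the fixed cost of $673, so operating at a loss of $25 is better by $648.

Profit = -$25 at Q = 9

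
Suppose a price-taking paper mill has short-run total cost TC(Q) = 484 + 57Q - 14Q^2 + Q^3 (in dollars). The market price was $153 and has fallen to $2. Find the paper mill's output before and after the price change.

MC = 57 - 28Q + 3Q^2; the shutdown threshold is min AVC = $8 (at Q = 7).
At P = $153 ≥ min AVC, set P = MC on the rising branch: Q = 12.
At P = $2 < min AVC = $8, price no longer covers variable cost at any output, so the firm shuts down: Q = 0.

Output falls from 12 to 0 (the firm shuts down)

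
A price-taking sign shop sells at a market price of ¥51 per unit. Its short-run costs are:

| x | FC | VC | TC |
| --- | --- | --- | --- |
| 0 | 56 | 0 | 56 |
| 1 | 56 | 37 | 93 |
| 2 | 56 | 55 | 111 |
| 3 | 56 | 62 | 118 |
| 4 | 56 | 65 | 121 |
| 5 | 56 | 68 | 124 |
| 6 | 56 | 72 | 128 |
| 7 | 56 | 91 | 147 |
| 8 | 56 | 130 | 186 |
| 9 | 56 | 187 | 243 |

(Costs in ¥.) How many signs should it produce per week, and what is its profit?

Tabulate TR − TC: x=0: -56; x=1: -42; x=2: -9; x=3: 35; x=4: 83; x=5: 131; x=6: 178; x=7: 210; x=8: 222; x=9: 216.
Profit is maximized at x = 8. AVC there is 130/8 = ¥16.25 ≤ P, so producing beats shutting down (which would give -¥56).

x = 8; profit = ¥222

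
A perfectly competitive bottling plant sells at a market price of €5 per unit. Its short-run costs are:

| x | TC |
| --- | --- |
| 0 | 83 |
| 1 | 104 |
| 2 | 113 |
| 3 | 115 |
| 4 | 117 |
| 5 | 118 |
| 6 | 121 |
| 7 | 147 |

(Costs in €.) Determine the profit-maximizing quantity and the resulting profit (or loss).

Profit at each row (π = 5x − TC): x=0: -83; x=1: -99; x=2: -103; x=3: -100; x=4: -97; x=5: -93; x=6: -91; x=7: -112.
Profit is highest at x = 0. Equivalently, the lowest AVC in the table is 38/6 ≈ €6.33 at x = 6, and P = €5 falls below it — price never covers variable cost, so the firm shuts down and loses only its fixed cost.

x = 0 (shut down); profit = -€83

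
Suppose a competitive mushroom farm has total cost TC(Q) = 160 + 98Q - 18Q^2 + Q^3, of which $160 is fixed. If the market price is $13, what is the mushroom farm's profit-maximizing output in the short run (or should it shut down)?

Strip out fixed cost: VC = 98Q - 18Q^2 + Q^3. Then AVC = 98 - 18Q + Q^2 and MC = 98 - 36Q + 3Q^2.
The AVC parabola has its vertex at Q = 18/2 = 9, where AVC = 98 - 18·9 + 9^2 = $17.
P = $13 lies below min AVC = $17; no output level covers variable cost.
The firm minimizes its loss by shutting down and losing only its fixed cost of $160.

Shut down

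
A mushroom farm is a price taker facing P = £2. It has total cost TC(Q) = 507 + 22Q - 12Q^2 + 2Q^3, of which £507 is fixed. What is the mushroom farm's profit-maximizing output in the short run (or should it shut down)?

Shut down

Variable cost is VC = 22Q - 12Q^2 + 2Q^3, so AVC = VC/Q = 22 - 12Q + 2Q^2 and MC = dTC/dQ = 22 - 24Q + 6Q^2.
AVC hits its minimum where MC = AVC, at Q = 3, giving min AVC = 22 - 12·3 + 2·3^2 = £4.
With P < min AVC (£2 < £4), every unit sold adds to the loss.
The firm minimizes its loss by shutting down and losing only its fixed cost of £507.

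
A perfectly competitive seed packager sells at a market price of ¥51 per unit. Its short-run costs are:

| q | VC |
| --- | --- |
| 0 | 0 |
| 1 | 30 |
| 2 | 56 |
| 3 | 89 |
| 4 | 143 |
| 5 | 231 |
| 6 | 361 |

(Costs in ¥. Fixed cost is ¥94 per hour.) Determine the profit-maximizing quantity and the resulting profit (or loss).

q = 3; profit = -¥30

Profit at each row (π = 51q − TC): q=0: -94; q=1: -73; q=2: -48; q=3: -30; q=4: -33; q=5: -70; q=6: -149.
Profit is maximized at q = 3. AVC there is 89/3 = ¥29.67 ≤ P, so producing beats shutting down (which would give -¥94).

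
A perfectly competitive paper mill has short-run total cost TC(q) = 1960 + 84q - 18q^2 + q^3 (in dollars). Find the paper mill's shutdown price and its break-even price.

Shutdown price = $3; break-even price = $168

Shutdown price = min AVC. AVC = 84 - 18q + q^2, with vertex at q = 9 and minimum $3.
ATC = 1960/q + 84 - 18q + q^2. Setting dATC/dq = −1960/q^2 − 18 + 2q = 0 gives q = 14 (since 2·14^3 − 18·14^2 = 1960).
min ATC = 1960/14 + 84 − 18·14 + 14^2 = $168. That is the break-even price.
For $3 ≤ P < $168 the firm produces at a loss; below $3 it shuts down.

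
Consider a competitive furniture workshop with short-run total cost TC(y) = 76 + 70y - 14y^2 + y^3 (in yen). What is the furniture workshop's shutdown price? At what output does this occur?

Short-run supply begins at min AVC. From VC = 70y - 14y^2 + y^3, AVC = 70 - 14y + y^2.
dAVC/dy = -14 + 2y = 0 gives y = 7. min AVC = 70 - 14·7 + 7^2 = 21.
The firm shuts down for any P below ¥21.

¥21 per unit, at y = 7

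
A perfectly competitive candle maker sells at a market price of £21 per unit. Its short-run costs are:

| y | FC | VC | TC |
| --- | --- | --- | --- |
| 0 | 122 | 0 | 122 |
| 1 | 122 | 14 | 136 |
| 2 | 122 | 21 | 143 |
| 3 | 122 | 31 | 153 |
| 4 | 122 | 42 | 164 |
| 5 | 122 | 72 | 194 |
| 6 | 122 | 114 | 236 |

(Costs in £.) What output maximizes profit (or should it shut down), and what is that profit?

Compute π = P·y − TC at each output: y=0: -122; y=1: -115; y=2: -101; y=3: -90; y=4: -80; y=5: -89; y=6: -110.
Profit is maximized at y = 4. AVC there is 42/4 = £10.50 ≤ P, so producing beats shutting down (which would give -£122).

y = 4; profit = -£80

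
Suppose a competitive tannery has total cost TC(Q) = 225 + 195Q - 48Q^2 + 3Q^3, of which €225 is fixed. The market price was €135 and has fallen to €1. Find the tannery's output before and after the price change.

MC = 195 - 96Q + 9Q^2; the shutdown threshold is min AVC = €3 (at Q = 8).
At P = €135 ≥ min AVC, set P = MC on the rising branch: Q = 10.
At P = €1 < min AVC = €3, price no longer covers variable cost at any output, so the firm shuts down: Q = 0.

Output falls from 10 to 0 (the firm shuts down)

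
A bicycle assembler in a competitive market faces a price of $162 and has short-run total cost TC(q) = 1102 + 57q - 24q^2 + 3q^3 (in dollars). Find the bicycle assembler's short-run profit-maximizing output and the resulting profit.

AVC = 57 - 24q + 3q^2; min AVC = $9 at q = 4. Since P = $162 ≥ min AVC, the firm produces.
MC = 57 - 48q + 9q^2. Setting P = MC and taking the root on the rising branch gives q* = 7.
TR = 162·7 = 1134. TC = 1102 + 252 = 1354. Profit = 1134 − 1354 = -$220.
By producing, the firm covers all variable cost plus $882 of fixed cost; shutting down would lose the full $1102.

Profit = -$220 at q = 7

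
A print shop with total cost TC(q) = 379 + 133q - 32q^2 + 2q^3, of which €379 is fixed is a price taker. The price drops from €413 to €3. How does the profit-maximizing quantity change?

Output falls from 14 to 0 (the firm shuts down)

AVC = 133 - 32q + 2q^2, minimized at q = 8 where min AVC = €5. MC = 133 - 64q + 6q^2.
At P = €413 ≥ min AVC, set P = MC on the rising branch: q = 14.
At P = €3 < min AVC = €5, price no longer covers variable cost at any output, so the firm shuts down: q = 0.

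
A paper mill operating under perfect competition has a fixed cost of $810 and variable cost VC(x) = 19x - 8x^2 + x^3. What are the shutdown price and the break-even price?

Shutdown price = $3; break-even price = $118

AVC = 19 - 8x + x^2; minimized at x = 4, giving min AVC = $3. That is the shutdown price.
ATC = 810/x + 19 - 8x + x^2. Setting dATC/dx = −810/x^2 − 8 + 2x = 0 gives x = 9 (since 2·9^3 − 8·9^2 = 810).
min ATC = 810/9 + 19 − 8·9 + 9^2 = $118. That is the break-even price.
Between these two prices the firm operates at a loss; above $118 it earns a profit.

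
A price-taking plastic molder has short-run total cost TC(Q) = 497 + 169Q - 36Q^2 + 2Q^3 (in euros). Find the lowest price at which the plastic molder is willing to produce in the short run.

Short-run supply begins at min AVC. From VC = 169Q - 36Q^2 + 2Q^3, AVC = 169 - 36Q + 2Q^2.
dAVC/dQ = -36 + 4Q = 0 gives Q = 9. min AVC = 169 - 36·9 + 2·9^2 = 7.
So the shutdown price is €7.

€7 per unit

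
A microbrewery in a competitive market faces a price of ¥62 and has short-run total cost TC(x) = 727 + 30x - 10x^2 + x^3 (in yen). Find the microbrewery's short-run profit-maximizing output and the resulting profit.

AVC = 30 - 10x + x^2 has its minimum ¥5 at x = 5; price ¥62 clears that bar, so the firm operates.
MC = 30 - 20x + 3x^2. Setting P = MC and taking the root on the rising branch gives x* = 8.
TR = 62·8 = 496. TC = 727 + 112 = 839. Profit = 496 − 839 = -¥343.
By producing, the firm covers all variable cost plus ¥384 of fixed cost; shutting down would lose the full ¥727.

Profit = -¥343 at x = 8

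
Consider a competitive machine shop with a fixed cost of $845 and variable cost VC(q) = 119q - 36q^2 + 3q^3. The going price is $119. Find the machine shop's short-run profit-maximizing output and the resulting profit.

AVC = 119 - 36q + 3q^2 has its minimum $11 at q = 6; price $119 clears that bar, so the firm operates.
MC = 119 - 72q + 9q^2. Setting P = MC and taking the root on the rising branch gives q* = 8.
TR = 119·8 = 952. TC = 845 + 184 = 1029. Profit = 952 − 1029 = -$77.
Shutting down would mean losing the fixed cost of $845, so operating at a loss of $77 is better by $768.

Profit = -$77 at q = 8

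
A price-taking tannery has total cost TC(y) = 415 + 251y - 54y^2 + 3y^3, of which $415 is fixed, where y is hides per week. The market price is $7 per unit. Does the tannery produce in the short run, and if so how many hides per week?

Shut down

Variable cost is VC = 251y - 54y^2 + 3y^3, so AVC = VC/y = 251 - 54y + 3y^2 and MC = dTC/dy = 251 - 108y + 9y^2.
AVC is minimized where dAVC/dy = -54 + 6y = 0, at y = 9; min AVC = 251 - 54·9 + 3·9^2 = $8.
P = $7 lies below min AVC = $8; no output level covers variable cost.
Shutting down limits the loss to fixed cost, $415.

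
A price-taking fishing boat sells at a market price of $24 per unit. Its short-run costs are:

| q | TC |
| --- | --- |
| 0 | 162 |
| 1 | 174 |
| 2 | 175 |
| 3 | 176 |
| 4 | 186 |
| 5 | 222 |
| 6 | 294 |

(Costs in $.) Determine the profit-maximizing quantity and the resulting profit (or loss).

q = 4; profit = -$90

Tabulate TR − TC: q=0: -162; q=1: -150; q=2: -127; q=3: -104; q=4: -90; q=5: -102; q=6: -150.
Profit is maximized at q = 4. AVC there is 24/4 = $6 ≤ P, so producing beats shutting down (which would give -$162).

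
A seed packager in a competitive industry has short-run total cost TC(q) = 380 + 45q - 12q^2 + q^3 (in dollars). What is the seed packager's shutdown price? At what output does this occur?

$9 per unit, at q = 6

The shutdown price is the minimum of AVC. VC = 45q - 12q^2 + q^3, so AVC = 45 - 12q + q^2.
dAVC/dq = -12 + 2q = 0 gives q = 6. min AVC = 45 - 12·6 + 6^2 = 9.
For P < $9 the firm produces nothing.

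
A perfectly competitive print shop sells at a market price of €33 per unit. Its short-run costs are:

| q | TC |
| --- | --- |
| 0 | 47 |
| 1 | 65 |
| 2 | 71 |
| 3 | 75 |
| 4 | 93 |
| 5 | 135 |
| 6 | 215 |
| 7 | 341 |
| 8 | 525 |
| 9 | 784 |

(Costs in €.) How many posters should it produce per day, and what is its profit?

Tabulate TR − TC: q=0: -47; q=1: -32; q=2: -5; q=3: 24; q=4: 39; q=5: 30; q=6: -17; q=7: -110; q=8: -261; q=9: -487.
Profit is maximized at q = 4. AVC there is 46/4 = €11.50 ≤ P, so producing beats shutting down (which would give -€47).

q = 4; profit = €39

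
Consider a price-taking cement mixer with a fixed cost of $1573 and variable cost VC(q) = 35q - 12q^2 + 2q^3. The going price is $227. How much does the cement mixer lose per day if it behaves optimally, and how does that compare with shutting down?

AVC = 35 - 12q + 2q^2 has its minimum $17 at q = 3; price $227 clears that bar, so the firm operates.
MC = 35 - 24q + 6q^2. Setting P = MC and taking the root on the rising branch gives q* = 8.
TR = 227·8 = 1816. TC = 1573 + 536 = 2109. Profit = 1816 − 2109 = -$293.
That loss of $293 beats the $1573 the firm would lose by shutting down; producing recovers $1280 of fixed cost.

Profit = -$293 at q = 8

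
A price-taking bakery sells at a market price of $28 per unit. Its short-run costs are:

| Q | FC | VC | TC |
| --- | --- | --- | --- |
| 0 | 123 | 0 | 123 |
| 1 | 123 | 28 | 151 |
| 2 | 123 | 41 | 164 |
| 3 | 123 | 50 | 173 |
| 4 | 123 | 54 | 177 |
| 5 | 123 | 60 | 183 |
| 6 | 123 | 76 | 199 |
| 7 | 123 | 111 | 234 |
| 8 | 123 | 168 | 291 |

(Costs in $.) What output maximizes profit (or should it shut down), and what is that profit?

Profit at each row (π = 28Q − TC): Q=0: -123; Q=1: -123; Q=2: -108; Q=3: -89; Q=4: -65; Q=5: -43; Q=6: -31; Q=7: -38; Q=8: -67.
Profit is maximized at Q = 6. AVC there is 76/6 = $12.67 ≤ P, so producing beats shutting down (which would give -$123).

Q = 6; profit = -$31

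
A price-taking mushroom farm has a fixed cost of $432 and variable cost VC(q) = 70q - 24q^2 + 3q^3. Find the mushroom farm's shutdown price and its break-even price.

AVC = 70 - 24q + 3q^2; minimized at q = 4, giving min AVC = $22. That is the shutdown price.
ATC = 432/q + 70 - 24q + 3q^2. Setting dATC/dq = −432/q^2 − 24 + 6q = 0 gives q = 6 (since 6·6^3 − 24·6^2 = 432).
min ATC = 432/6 + 70 − 24·6 + 3·6^2 = $106. That is the break-even price.
Between these two prices the firm operates at a loss; above $106 it earns a profit.

Shutdown price = $22; break-even price = $106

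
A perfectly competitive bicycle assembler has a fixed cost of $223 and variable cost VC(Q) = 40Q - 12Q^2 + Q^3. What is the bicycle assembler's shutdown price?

$4 per unit

Short-run supply begins at min AVC. From VC = 40Q - 12Q^2 + Q^3, AVC = 40 - 12Q + Q^2.
At the minimum of AVC, MC = AVC. MC = 40 - 24Q + 3Q^2; setting MC = AVC gives 2Q^2 - 12Q = 0, so Q = 6. min AVC = 4.
So the shutdown price is $4.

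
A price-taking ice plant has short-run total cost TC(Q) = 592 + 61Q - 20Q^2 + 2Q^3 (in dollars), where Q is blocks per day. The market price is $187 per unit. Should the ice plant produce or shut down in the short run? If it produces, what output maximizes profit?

Produce at Q = 9

Variable cost is VC = 61Q - 20Q^2 + 2Q^3, so AVC = VC/Q = 61 - 20Q + 2Q^2 and MC = dTC/dQ = 61 - 40Q + 6Q^2.
AVC is minimized where dAVC/dQ = -20 + 4Q = 0, at Q = 5; min AVC = 61 - 20·5 + 2·5^2 = $11.
Since P = $187 ≥ min AVC = $11, price covers variable cost and the firm should produce.
Solving P = MC: -126 - 40Q + 6Q^2 = 0 ⇒ Q = -7/3 or 9. On the upward-sloping branch, Q* = 9.
Check: AVC at Q = 9 is $43 ≤ P, so revenue covers variable cost.
Profit = P·Q − TC = 187·9 − 979 = $704.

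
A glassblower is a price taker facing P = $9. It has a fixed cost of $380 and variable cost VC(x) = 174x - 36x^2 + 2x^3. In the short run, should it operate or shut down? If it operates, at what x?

Strip out fixed cost: VC = 174x - 36x^2 + 2x^3. Then AVC = 174 - 36x + 2x^2 and MC = 174 - 72x + 6x^2.
AVC is minimized where dAVC/dx = -36 + 4x = 0, at x = 9; min AVC = 174 - 36·9 + 2·9^2 = $12.
Since P = $9 < min AVC = $12, price fails to cover variable cost at any output.
Shutting down limits the loss to fixed cost, $380.

Shut down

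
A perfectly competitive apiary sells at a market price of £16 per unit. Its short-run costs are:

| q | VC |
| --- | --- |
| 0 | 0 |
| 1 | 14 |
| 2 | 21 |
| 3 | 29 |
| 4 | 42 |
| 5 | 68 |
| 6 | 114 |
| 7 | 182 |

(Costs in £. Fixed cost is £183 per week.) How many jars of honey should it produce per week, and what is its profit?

q = 4; profit = -£161

Compute π = P·q − TC at each output: q=0: -183; q=1: -181; q=2: -172; q=3: -164; q=4: -161; q=5: -171; q=6: -201; q=7: -253.
Profit is maximized at q = 4. AVC there is 42/4 = £10.50 ≤ P, so producing beats shutting down (which would give -£183).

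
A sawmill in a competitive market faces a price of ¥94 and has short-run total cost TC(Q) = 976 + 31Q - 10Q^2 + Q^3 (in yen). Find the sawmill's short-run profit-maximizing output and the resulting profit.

Profit = -¥328 at Q = 9

AVC = 31 - 10Q + Q^2; min AVC = ¥6 at Q = 5. Since P = ¥94 ≥ min AVC, the firm produces.
MC = 31 - 20Q + 3Q^2. Setting P = MC and taking the root on the rising branch gives Q* = 9.
TR = 94·9 = 846. TC = 976 + 198 = 1174. Profit = 846 − 1174 = -¥328.
By producing, the firm covers all variable cost plus ¥648 of fixed cost; shutting down would lose the full ¥976.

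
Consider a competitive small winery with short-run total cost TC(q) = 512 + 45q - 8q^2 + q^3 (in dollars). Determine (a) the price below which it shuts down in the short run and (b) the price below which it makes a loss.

Shutdown price = $29; break-even price = $109

Shutdown price = min AVC. AVC = 45 - 8q + q^2, with vertex at q = 4 and minimum $29.
ATC = 512/q + 45 - 8q + q^2. Setting dATC/dq = −512/q^2 − 8 + 2q = 0 gives q = 8 (since 2·8^3 − 8·8^2 = 512).
min ATC = 512/8 + 45 − 8·8 + 8^2 = $109. That is the break-even price.
Between these two prices the firm operates at a loss; above $109 it earns a profit.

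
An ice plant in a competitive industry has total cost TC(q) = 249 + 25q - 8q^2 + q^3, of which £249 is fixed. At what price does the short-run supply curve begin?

£9 per unit

Short-run supply begins at min AVC. From VC = 25q - 8q^2 + q^3, AVC = 25 - 8q + q^2.
At the minimum of AVC, MC = AVC. MC = 25 - 16q + 3q^2; setting MC = AVC gives 2q^2 - 8q = 0, so q = 4. min AVC = 9.
For P < £9 the firm produces nothing.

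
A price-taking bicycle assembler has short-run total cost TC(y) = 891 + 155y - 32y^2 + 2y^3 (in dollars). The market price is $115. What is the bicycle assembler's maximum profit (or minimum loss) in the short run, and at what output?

AVC = 155 - 32y + 2y^2 has its minimum $27 at y = 8; price $115 clears that bar, so the firm operates.
MC = 155 - 64y + 6y^2. Setting P = MC and taking the root on the rising branch gives y* = 10.
TR = 115·10 = 1150. TC = 891 + 350 = 1241. Profit = 1150 − 1241 = -$91.
By producing, the firm covers all variable cost plus $800 of fixed cost; shutting down would lose the full $891.

Profit = -$91 at y = 10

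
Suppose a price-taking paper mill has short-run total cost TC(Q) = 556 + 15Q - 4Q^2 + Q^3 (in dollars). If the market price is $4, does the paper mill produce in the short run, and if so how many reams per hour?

Shut down

Variable cost is VC = 15Q - 4Q^2 + Q^3, so AVC = VC/Q = 15 - 4Q + Q^2 and MC = dTC/dQ = 15 - 8Q + 3Q^2.
AVC hits its minimum where MC = AVC, at Q = 2, giving min AVC = 15 - 4·2 + 2^2 = $11.
Since P = $4 < min AVC = $11, price fails to cover variable cost at any output.
The firm minimizes its loss by shutting down and losing only its fixed cost of $556.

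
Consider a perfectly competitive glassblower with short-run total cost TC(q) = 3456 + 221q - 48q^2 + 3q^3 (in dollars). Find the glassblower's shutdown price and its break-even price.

Shutdown price = $29; break-even price = $365

AVC = 221 - 48q + 3q^2; minimized at q = 8, giving min AVC = $29. That is the shutdown price.
ATC = 3456/q + 221 - 48q + 3q^2. Setting dATC/dq = −3456/q^2 − 48 + 6q = 0 gives q = 12 (since 6·12^3 − 48·12^2 = 3456).
min ATC = 3456/12 + 221 − 48·12 + 3·12^2 = $365. That is the break-even price.
Between these two prices the firm operates at a loss; above $365 it earns a profit.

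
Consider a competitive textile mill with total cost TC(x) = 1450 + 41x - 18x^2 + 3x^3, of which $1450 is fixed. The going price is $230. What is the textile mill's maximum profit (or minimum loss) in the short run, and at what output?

AVC = 41 - 18x + 3x^2; min AVC = $14 at x = 3. Since P = $230 ≥ min AVC, the firm produces.
MC = 41 - 36x + 9x^2. Setting P = MC and taking the root on the rising branch gives x* = 7.
TR = 230·7 = 1610. TC = 1450 + 434 = 1884. Profit = 1610 − 1884 = -$274.
That loss of $274 beats the $1450 the firm would lose by shutting down; producing recovers $1176 of fixed cost.

Profit = -$274 at x = 7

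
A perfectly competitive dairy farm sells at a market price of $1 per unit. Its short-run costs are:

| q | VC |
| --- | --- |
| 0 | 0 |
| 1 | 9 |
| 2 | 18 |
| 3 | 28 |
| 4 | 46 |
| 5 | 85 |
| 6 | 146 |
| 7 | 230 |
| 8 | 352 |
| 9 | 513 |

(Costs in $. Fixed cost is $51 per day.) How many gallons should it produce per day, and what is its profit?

q = 0 (shut down); profit = -$51

Profit at each row (π = 1q − TC): q=0: -51; q=1: -59; q=2: -67; q=3: -76; q=4: -93; q=5: -131; q=6: -191; q=7: -274; q=8: -395; q=9: -555.
Profit is highest at q = 0. Equivalently, the lowest AVC in the table is 9/1 ≈ $9 at q = 1, and P = $1 falls below it — price never covers variable cost, so the firm shuts down and loses only its fixed cost.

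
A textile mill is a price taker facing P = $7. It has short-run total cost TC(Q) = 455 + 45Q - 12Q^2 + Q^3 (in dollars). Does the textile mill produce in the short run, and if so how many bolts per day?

From TC, MC = TC'(Q) = 45 - 24Q + 3Q^2 and AVC = VC/Q = 45 - 12Q + Q^2.
The AVC parabola has its vertex at Q = 12/2 = 6, where AVC = 45 - 12·6 + 6^2 = $9.
Since P = $7 < min AVC = $9, price fails to cover variable cost at any output.
The firm minimizes its loss by shutting down and losing only its fixed cost of $455.

Shut down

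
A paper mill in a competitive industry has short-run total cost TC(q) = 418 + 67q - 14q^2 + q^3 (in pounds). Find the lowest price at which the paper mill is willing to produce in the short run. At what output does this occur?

£18 per unit, at q = 7

Short-run supply begins at min AVC. From VC = 67q - 14q^2 + q^3, AVC = 67 - 14q + q^2.
At the minimum of AVC, MC = AVC. MC = 67 - 28q + 3q^2; setting MC = AVC gives 2q^2 - 14q = 0, so q = 7. min AVC = 18.
The firm shuts down for any P below £18.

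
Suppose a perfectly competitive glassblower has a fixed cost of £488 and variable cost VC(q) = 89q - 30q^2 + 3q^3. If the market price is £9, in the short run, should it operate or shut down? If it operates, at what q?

Variable cost is VC = 89q - 30q^2 + 3q^3, so AVC = VC/q = 89 - 30q + 3q^2 and MC = dTC/dq = 89 - 60q + 9q^2.
AVC hits its minimum where MC = AVC, at q = 5, giving min AVC = 89 - 30·5 + 3·5^2 = £14.
P = £9 lies below min AVC = £14; no output level covers variable cost.
The firm minimizes its loss by shutting down and losing only its fixed cost of £488.

Shut down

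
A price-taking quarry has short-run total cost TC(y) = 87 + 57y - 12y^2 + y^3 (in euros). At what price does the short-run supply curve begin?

€21 per unit

The shutdown price is the minimum of AVC. VC = 57y - 12y^2 + y^3, so AVC = 57 - 12y + y^2.
dAVC/dy = -12 + 2y = 0 gives y = 6. min AVC = 57 - 12·6 + 6^2 = 21.
So the shutdown price is €21.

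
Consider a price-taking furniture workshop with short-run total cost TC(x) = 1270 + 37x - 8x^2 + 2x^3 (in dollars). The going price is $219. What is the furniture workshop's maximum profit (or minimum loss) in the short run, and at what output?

AVC = 37 - 8x + 2x^2 has its minimum $29 at x = 2; price $219 clears that bar, so the firm operates.
With MC = 37 - 16x + 6x^2, P = MC on the upward-sloping part at x* = 7.
TR = 219·7 = 1533. TC = 1270 + 553 = 1823. Profit = 1533 − 1823 = -$290.
Shutting down would mean losing the fixed cost of $1270, so operating at a loss of $290 is better by $980.

Profit = -$290 at x = 7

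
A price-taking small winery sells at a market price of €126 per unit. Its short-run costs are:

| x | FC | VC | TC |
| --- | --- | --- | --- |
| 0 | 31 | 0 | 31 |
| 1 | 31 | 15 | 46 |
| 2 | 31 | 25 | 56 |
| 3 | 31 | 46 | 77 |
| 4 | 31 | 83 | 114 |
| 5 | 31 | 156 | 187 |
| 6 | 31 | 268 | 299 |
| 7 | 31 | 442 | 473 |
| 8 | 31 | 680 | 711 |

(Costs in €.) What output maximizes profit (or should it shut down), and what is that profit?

x = 6; profit = €457

Tabulate TR − TC: x=0: -31; x=1: 80; x=2: 196; x=3: 301; x=4: 390; x=5: 443; x=6: 457; x=7: 409; x=8: 297.
Profit is maximized at x = 6. AVC there is 268/6 = €44.67 ≤ P, so producing beats shutting down (which would give -€31).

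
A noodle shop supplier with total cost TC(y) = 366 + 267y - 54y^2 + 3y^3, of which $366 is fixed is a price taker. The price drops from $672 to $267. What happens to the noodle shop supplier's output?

AVC = 267 - 54y + 3y^2, minimized at y = 9 where min AVC = $24. MC = 267 - 108y + 9y^2.
At P = $672 ≥ min AVC, set P = MC on the rising branch: y = 15.
At P = $267 ≥ min AVC, set P = MC: y = 12. The firm stays open but cuts output.

Output falls from 15 to 12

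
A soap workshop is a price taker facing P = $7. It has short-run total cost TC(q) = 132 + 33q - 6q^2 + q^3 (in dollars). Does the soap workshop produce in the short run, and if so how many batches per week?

Shut down

Strip out fixed cost: VC = 33q - 6q^2 + q^3. Then AVC = 33 - 6q + q^2 and MC = 33 - 12q + 3q^2.
The AVC parabola has its vertex at q = 6/2 = 3, where AVC = 33 - 6·3 + 3^2 = $24.
P = $7 lies below min AVC = $24; no output level covers variable cost.
Best response: produce nothing and absorb the $132 fixed cost.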